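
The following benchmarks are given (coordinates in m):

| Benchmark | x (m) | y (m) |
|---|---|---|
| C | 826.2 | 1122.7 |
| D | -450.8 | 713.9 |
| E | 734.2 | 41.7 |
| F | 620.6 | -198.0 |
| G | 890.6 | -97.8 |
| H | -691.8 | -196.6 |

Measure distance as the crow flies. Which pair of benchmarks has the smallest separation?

E and G

Pairwise distances:
E–G: 209.6 m
E–F: 265.3 m
F–G: 288.0 m
D–H: 941.9 m
C–E: 1084.9 m
C–G: 1222.2 m
F–H: 1312.4 m
C–F: 1336.6 m
C–D: 1340.8 m
D–E: 1362.4 m
D–F: 1406.9 m
E–H: 1445.8 m
D–G: 1567.9 m
G–H: 1585.5 m
C–H: 2011.2 m
Closest pair: E–G at 209.6 m.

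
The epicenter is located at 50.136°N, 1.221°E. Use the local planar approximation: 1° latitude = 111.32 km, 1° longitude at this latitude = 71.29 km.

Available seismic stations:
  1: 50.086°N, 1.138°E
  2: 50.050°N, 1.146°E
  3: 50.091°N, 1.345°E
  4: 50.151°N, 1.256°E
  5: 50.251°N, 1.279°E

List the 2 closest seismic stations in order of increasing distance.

4, 1

Distances from 50.136°N, 1.221°E:
1: 8.124 km
2: 10.965 km
3: 10.161 km
4: 3.002 km
5: 13.453 km
Sorted: 4 (3.002 km) < 1 (8.124 km) < 3 (10.161 km) < 2 (10.965 km) < …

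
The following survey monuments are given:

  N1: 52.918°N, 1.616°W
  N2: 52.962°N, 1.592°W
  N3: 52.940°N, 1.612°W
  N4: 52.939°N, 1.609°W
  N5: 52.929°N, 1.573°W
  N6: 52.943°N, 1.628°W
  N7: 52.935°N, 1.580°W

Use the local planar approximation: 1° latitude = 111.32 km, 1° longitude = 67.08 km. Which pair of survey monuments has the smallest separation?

Pairwise distances:
N1–N2: 5.156 km
N1–N3: 2.464 km
N1–N4: 2.384 km
N1–N5: 3.134 km
N1–N6: 2.897 km
N1–N7: 3.068 km
N2–N3: 2.792 km
N2–N4: 2.803 km
N2–N5: 3.888 km
N2–N6: 3.210 km
N2–N7: 3.112 km
N3–N4: 0.230 km
N3–N5: 2.889 km
N3–N6: 1.124 km
N3–N7: 2.218 km
N4–N5: 2.659 km
N4–N6: 1.350 km
N4–N7: 1.996 km
N5–N6: 4.005 km
N5–N7: 0.816 km
N6–N7: 3.341 km
Closest pair: N3–N4 at 0.230 km.

N3 and N4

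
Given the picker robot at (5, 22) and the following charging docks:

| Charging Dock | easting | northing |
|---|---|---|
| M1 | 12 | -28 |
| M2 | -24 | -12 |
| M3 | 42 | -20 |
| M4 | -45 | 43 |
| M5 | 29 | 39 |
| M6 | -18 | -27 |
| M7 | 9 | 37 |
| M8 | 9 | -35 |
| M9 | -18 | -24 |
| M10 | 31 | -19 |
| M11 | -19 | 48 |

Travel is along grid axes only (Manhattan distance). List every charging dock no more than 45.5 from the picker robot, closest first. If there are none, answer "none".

M7, M5

Distances from (5, 22):
M1: 57
M2: 63
M3: 79
M4: 71
M5: 41
M6: 72
M7: 19
M8: 61
M9: 69
M10: 67
M11: 50
Threshold 45.5: M7 (19), M5 (41) are within range.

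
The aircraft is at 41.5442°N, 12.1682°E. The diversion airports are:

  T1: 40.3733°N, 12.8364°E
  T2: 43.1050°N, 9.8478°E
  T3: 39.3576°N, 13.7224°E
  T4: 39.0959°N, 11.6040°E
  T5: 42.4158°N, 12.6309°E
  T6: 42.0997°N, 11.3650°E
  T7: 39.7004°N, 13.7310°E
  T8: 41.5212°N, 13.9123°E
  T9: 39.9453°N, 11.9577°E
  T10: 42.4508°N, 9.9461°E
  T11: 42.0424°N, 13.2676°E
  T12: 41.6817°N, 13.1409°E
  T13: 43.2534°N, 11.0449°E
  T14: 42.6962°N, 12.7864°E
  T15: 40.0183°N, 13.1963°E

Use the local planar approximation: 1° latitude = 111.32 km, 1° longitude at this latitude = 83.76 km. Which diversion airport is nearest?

T12

Distances from 41.5442°N, 12.1682°E:
T1: √((-1.1709·111.32)² + (0.6682·83.76)²) = √(16989.711621 + 3132.465381) = 141.8527 km
T2: √((1.5608·111.32)² + (-2.3204·83.76)²) = √(30188.456463 + 37774.528390) = 260.6971 km
T3: √((-2.1866·111.32)² + (1.5542·83.76)²) = √(59249.553633 + 16946.778245) = 276.0368 km
T4: √((-2.4483·111.32)² + (-0.5642·83.76)²) = √(74280.644023 + 2233.261099) = 276.6115 km
T5: √((0.8716·111.32)² + (0.4627·83.76)²) = √(9414.144031 + 1502.008313) = 104.4804 km
T6: √((0.5555·111.32)² + (-0.8032·83.76)²) = √(3823.970400 + 4526.064482) = 91.3785 km
T7: √((-1.8438·111.32)² + (1.5628·83.76)²) = √(42128.307971 + 17134.843510) = 243.4402 km
T8: √((-0.0230·111.32)² + (1.7441·83.76)²) = √(6.555443 + 21341.065636) = 146.1083 km
T9: √((-1.5989·111.32)² + (-0.2105·83.76)²) = √(31680.279197 + 310.869087) = 178.8607 km
T10: √((0.9066·111.32)² + (-2.2221·83.76)²) = √(10185.393797 + 34641.806865) = 211.7244 km
T11: √((0.4982·111.32)² + (1.0994·83.76)²) = √(3075.769894 + 8479.784248) = 107.4968 km
T12: √((0.1375·111.32)² + (0.9727·83.76)²) = √(234.288942 + 6637.907086) = 82.8987 km
T13: √((1.7092·111.32)² + (-1.1233·83.76)²) = √(36201.966621 + 8852.477979) = 212.2603 km
T14: √((1.1520·111.32)² + (0.6182·83.76)²) = √(16445.661748 + 2681.213138) = 138.2999 km
T15: √((-1.5259·111.32)² + (1.0281·83.76)²) = √(28853.502638 + 7415.561750) = 190.4444 km
Minimum: T12 at 82.8987 km.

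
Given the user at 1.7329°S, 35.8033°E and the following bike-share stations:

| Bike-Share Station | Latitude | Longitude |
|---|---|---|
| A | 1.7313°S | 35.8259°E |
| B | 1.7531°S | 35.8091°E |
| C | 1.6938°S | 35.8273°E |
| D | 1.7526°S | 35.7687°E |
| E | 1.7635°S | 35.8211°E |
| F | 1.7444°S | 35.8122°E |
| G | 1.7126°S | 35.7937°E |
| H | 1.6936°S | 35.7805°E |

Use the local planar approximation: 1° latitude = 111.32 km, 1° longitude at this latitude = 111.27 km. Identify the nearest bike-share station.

Distances from 1.7329°S, 35.8033°E:
A: 2.5210 km
B: 2.3394 km
C: 5.1065 km
D: 4.4307 km
E: 3.9403 km
F: 1.6185 km
G: 2.4995 km
H: 5.0572 km
Minimum: F at 1.6185 km.

F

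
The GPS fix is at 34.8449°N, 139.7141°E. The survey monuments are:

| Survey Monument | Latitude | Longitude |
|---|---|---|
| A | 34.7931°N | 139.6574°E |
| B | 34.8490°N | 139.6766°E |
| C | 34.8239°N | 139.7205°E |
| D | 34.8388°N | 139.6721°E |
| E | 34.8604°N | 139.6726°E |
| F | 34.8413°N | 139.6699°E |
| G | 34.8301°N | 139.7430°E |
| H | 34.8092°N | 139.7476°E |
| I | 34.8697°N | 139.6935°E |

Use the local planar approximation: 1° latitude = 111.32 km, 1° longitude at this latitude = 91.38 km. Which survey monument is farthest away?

Distances from 34.8449°N, 139.7141°E:
A: 7.7522 km
B: 3.4570 km
C: 2.4098 km
D: 3.8976 km
E: 4.1664 km
F: 4.0588 km
G: 3.1127 km
H: 5.0165 km
I: 3.3414 km
Maximum: A at 7.7522 km.

A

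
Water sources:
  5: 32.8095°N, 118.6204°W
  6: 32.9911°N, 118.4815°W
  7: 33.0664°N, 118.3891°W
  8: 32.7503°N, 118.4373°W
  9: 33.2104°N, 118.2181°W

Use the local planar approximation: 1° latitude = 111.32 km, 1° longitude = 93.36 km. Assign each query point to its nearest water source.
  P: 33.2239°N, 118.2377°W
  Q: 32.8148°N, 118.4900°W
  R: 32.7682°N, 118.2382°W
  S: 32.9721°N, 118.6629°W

P at 33.2239°N, 118.2377°W:
  5: 58.3491 km
  6: 34.4916 km
  7: 22.5209 km
  8: 55.9175 km
  9: 2.3679 km
  → nearest: 9 (2.3679 km)
Q at 32.8148°N, 118.4900°W:
  5: 12.1884 km
  6: 19.6418 km
  7: 29.5498 km
  8: 8.7041 km
  9: 50.8305 km
  → nearest: 8 (8.7041 km)
R at 32.7682°N, 118.2382°W:
  5: 35.9772 km
  6: 33.6399 km
  7: 36.0614 km
  8: 18.6945 km
  9: 49.2615 km
  → nearest: 8 (18.6945 km)
S at 32.9721°N, 118.6629°W:
  5: 18.5304 km
  6: 17.0671 km
  7: 27.6335 km
  8: 32.4537 km
  9: 49.2764 km
  → nearest: 6 (17.0671 km)

P→9; Q→8; R→8; S→6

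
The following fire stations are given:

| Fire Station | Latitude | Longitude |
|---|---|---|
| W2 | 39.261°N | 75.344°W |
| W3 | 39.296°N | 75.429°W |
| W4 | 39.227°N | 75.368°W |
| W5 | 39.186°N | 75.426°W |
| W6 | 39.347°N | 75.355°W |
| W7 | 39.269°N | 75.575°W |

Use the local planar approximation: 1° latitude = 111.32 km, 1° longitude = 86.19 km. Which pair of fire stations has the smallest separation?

W2 and W4

Pairwise distances:
W2–W3: 8.298 km
W2–W4: 4.313 km
W2–W5: 10.939 km
W2–W6: 9.620 km
W2–W7: 19.930 km
W3–W4: 9.308 km
W3–W5: 12.248 km
W3–W6: 8.539 km
W3–W7: 12.938 km
W4–W5: 6.769 km
W4–W6: 13.405 km
W4–W7: 18.444 km
W5–W6: 18.938 km
W5–W7: 15.821 km
W6–W7: 20.855 km
Closest pair: W2–W4 at 4.313 km.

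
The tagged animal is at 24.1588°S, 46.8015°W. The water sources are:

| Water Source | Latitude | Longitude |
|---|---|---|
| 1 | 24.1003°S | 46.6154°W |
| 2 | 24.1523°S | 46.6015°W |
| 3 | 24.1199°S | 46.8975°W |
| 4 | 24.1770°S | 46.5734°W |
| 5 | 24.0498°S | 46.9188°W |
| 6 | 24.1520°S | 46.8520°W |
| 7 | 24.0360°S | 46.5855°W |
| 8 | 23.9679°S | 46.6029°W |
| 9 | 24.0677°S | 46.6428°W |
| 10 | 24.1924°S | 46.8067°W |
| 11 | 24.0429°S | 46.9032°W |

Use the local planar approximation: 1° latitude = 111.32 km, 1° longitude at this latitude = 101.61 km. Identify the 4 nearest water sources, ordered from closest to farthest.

Distances from 24.1588°S, 46.8015°W:
1: √((0.0585·111.32)² + (0.1861·101.61)²) = √(42.409009 + 357.573766) = 19.9996 km
2: √((0.0065·111.32)² + (0.2000·101.61)²) = √(0.523568 + 412.983684) = 20.3349 km
3: √((0.0389·111.32)² + (-0.0960·101.61)²) = √(18.751914 + 95.151441) = 10.6726 km
4: √((-0.0182·111.32)² + (0.2281·101.61)²) = √(4.104773 + 537.184500) = 23.2656 km
5: √((0.1090·111.32)² + (-0.1173·101.61)²) = √(147.231044 + 142.059057) = 17.0085 km
6: √((0.0068·111.32)² + (-0.0505·101.61)²) = √(0.573013 + 26.330291) = 5.1868 km
7: √((0.1228·111.32)² + (0.2160·101.61)²) = √(186.871525 + 481.704169) = 25.8568 km
8: √((0.1909·111.32)² + (0.1986·101.61)²) = √(451.604491 + 407.222149) = 29.3057 km
9: √((0.0911·111.32)² + (0.1587·101.61)²) = √(102.844992 + 260.031976) = 19.0493 km
10: √((-0.0336·111.32)² + (-0.0052·101.61)²) = √(13.990233 + 0.279177) = 3.7775 km
11: √((0.1159·111.32)² + (-0.1017·101.61)²) = √(166.461294 + 106.786120) = 16.5302 km
Sorted: 10 (3.7775 km) < 6 (5.1868 km) < 3 (10.6726 km) < 11 (16.5302 km) < 5 (17.0085 km) < 9 (19.0493 km) < …

10, 6, 3, 11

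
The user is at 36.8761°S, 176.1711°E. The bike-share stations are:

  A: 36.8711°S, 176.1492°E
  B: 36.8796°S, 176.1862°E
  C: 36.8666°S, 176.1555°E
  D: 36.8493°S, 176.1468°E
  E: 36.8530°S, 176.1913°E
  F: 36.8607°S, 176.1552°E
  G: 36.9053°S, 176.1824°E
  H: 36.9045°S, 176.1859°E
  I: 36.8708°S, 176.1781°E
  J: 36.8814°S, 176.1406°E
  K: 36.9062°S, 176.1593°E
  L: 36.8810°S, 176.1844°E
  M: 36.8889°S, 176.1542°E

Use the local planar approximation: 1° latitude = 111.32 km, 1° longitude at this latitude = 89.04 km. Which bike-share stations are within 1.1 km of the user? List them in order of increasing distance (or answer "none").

Distances from 36.8761°S, 176.1711°E:
A: √((0.0050·111.32)² + (-0.0219·89.04)²) = √(0.309804 + 3.802406) = 2.0279 km
B: √((-0.0035·111.32)² + (0.0151·89.04)²) = √(0.151804 + 1.807691) = 1.3998 km
C: √((0.0095·111.32)² + (-0.0156·89.04)²) = √(1.118391 + 1.929388) = 1.7458 km
D: √((0.0268·111.32)² + (-0.0243·89.04)²) = √(8.900532 + 4.681477) = 3.6854 km
E: √((0.0231·111.32)² + (0.0202·89.04)²) = √(6.612571 + 3.234991) = 3.1381 km
F: √((0.0154·111.32)² + (-0.0159·89.04)²) = √(2.938920 + 2.004308) = 2.2233 km
G: √((-0.0292·111.32)² + (0.0113·89.04)²) = √(10.566036 + 1.012342) = 3.4027 km
H: √((-0.0284·111.32)² + (0.0148·89.04)²) = √(9.995006 + 1.736576) = 3.4251 km
I: √((0.0053·111.32)² + (0.0070·89.04)²) = √(0.348095 + 0.388478) = 0.8582 km
J: √((-0.0053·111.32)² + (-0.0305·89.04)²) = √(0.348095 + 7.375135) = 2.7791 km
K: √((-0.0301·111.32)² + (-0.0118·89.04)²) = √(11.227405 + 1.103912) = 3.5116 km
L: √((-0.0049·111.32)² + (0.0133·89.04)²) = √(0.297535 + 1.402405) = 1.3038 km
M: √((-0.0128·111.32)² + (-0.0169·89.04)²) = √(2.030329 + 2.264351) = 2.0724 km
Threshold 1.1 km: I (0.8582 km) is within range.

I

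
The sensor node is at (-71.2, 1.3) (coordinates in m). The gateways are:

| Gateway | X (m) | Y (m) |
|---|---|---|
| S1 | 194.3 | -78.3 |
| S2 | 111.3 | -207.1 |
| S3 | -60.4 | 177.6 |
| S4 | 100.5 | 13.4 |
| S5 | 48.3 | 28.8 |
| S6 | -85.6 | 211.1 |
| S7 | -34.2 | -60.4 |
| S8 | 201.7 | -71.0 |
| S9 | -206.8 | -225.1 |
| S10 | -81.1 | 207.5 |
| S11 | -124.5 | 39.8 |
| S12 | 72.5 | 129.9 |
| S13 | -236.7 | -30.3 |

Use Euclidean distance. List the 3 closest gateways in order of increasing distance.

Distances from (-71.2, 1.3):
S1: 277.2 m
S2: 277.0 m
S3: 176.6 m
S4: 172.1 m
S5: 122.6 m
S6: 210.3 m
S7: 71.9 m
S8: 282.3 m
S9: 263.9 m
S10: 206.4 m
S11: 65.8 m
S12: 192.8 m
S13: 168.5 m
Sorted: S11 (65.8 m) < S7 (71.9 m) < S5 (122.6 m) < S13 (168.5 m) < S4 (172.1 m) < …

S11, S7, S5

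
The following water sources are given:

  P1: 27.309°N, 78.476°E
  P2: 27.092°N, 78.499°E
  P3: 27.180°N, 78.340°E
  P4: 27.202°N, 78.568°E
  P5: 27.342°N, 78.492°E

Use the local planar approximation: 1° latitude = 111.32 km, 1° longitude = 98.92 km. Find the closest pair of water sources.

Pairwise distances:
P1–P2: √((-0.217·111.32)² + (0.023·98.92)²) = √(583.53359 + 5.17635) = 24.263 km
P1–P3: √((-0.129·111.32)² + (-0.136·98.92)²) = √(206.21764 + 180.98644) = 19.678 km
P1–P4: √((-0.107·111.32)² + (0.092·98.92)²) = √(141.87764 + 82.82165) = 14.990 km
P1–P5: √((0.033·111.32)² + (0.016·98.92)²) = √(13.49504 + 2.50500) = 4.000 km
P2–P3: √((0.088·111.32)² + (-0.159·98.92)²) = √(95.96475 + 247.37879) = 18.530 km
P2–P4: √((0.110·111.32)² + (0.069·98.92)²) = √(149.94492 + 46.58718) = 14.019 km
P2–P5: √((0.250·111.32)² + (-0.007·98.92)²) = √(774.50890 + 0.47947) = 27.839 km
P3–P4: √((0.022·111.32)² + (0.228·98.92)²) = √(5.99780 + 508.67209) = 22.686 km
P3–P5: √((0.162·111.32)² + (0.152·98.92)²) = √(325.21939 + 226.07648) = 23.480 km
P4–P5: √((0.140·111.32)² + (-0.076·98.92)²) = √(242.88599 + 56.51912) = 17.303 km
Closest pair: P1–P5 at 4.000 km.

P1 and P5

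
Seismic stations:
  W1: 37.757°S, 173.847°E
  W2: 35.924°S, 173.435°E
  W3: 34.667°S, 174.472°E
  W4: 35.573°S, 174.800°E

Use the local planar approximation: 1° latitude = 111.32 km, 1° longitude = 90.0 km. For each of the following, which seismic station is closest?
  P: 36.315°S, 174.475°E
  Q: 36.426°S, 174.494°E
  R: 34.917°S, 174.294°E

P at 36.315°S, 174.475°E:
  W1: √((-1.442·111.32)² + (-0.628·90.0)²) = √(25767.77479 + 3194.51040) = 170.183 km
  W2: √((0.391·111.32)² + (-1.040·90.0)²) = √(1894.52312 + 8760.96000) = 103.225 km
  W3: √((1.648·111.32)² + (-0.003·90.0)²) = √(33655.86911 + 0.07290) = 183.456 km
  W4: √((0.742·111.32)² + (0.325·90.0)²) = √(6822.66749 + 855.56250) = 87.626 km
  → nearest: W4 (87.626 km)
Q at 36.426°S, 174.494°E:
  W1: √((-1.331·111.32)² + (-0.647·90.0)²) = √(21953.43618 + 3390.73290) = 159.199 km
  W2: √((0.502·111.32)² + (-1.059·90.0)²) = √(3122.86945 + 9083.99610) = 110.485 km
  W3: √((1.759·111.32)² + (-0.022·90.0)²) = √(38342.29235 + 3.92040) = 195.822 km
  W4: √((0.853·111.32)² + (0.306·90.0)²) = √(9016.63434 + 758.45160) = 98.869 km
  → nearest: W4 (98.869 km)
R at 34.917°S, 174.294°E:
  W1: √((-2.840·111.32)² + (-0.447·90.0)²) = √(99950.06374 + 1618.45290) = 318.698 km
  W2: √((-1.007·111.32)² + (-0.859·90.0)²) = √(12566.23961 + 5976.83610) = 136.173 km
  W3: √((0.250·111.32)² + (0.178·90.0)²) = √(774.50890 + 256.64040) = 32.112 km
  W4: √((-0.656·111.32)² + (0.506·90.0)²) = √(5332.78499 + 2073.89160) = 86.062 km
  → nearest: W3 (32.112 km)

P→W4; Q→W4; R→W3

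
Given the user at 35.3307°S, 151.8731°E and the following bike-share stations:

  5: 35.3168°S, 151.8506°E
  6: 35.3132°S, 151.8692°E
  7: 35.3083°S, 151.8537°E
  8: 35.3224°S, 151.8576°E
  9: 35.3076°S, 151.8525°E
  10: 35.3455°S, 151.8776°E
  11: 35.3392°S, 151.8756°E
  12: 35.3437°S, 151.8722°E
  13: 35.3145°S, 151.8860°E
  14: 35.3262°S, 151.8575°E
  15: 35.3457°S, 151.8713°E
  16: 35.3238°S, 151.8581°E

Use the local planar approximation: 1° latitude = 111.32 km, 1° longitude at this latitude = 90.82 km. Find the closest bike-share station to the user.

Distances from 35.3307°S, 151.8731°E:
5: √((0.0139·111.32)² + (-0.0225·90.82)²) = √(2.394286 + 4.175688) = 2.5632 km
6: √((0.0175·111.32)² + (-0.0039·90.82)²) = √(3.795094 + 0.125456) = 1.9800 km
7: √((0.0224·111.32)² + (-0.0194·90.82)²) = √(6.217881 + 3.104320) = 3.0532 km
8: √((0.0083·111.32)² + (-0.0155·90.82)²) = √(0.853695 + 1.981647) = 1.6838 km
9: √((0.0231·111.32)² + (-0.0206·90.82)²) = √(6.612571 + 3.500237) = 3.1801 km
10: √((-0.0148·111.32)² + (0.0045·90.82)²) = √(2.714375 + 0.167028) = 1.6975 km
11: √((-0.0085·111.32)² + (0.0025·90.82)²) = √(0.895332 + 0.051552) = 0.9731 km
12: √((-0.0130·111.32)² + (-0.0009·90.82)²) = √(2.094272 + 0.006681) = 1.4495 km
13: √((0.0162·111.32)² + (0.0129·90.82)²) = √(3.252194 + 1.372595) = 2.1505 km
14: √((0.0045·111.32)² + (-0.0156·90.82)²) = √(0.250941 + 2.007300) = 1.5027 km
15: √((-0.0150·111.32)² + (-0.0018·90.82)²) = √(2.788232 + 0.026724) = 1.6778 km
16: √((0.0069·111.32)² + (-0.0150·90.82)²) = √(0.589990 + 1.855861) = 1.5639 km
Minimum: 11 at 0.9731 km.

11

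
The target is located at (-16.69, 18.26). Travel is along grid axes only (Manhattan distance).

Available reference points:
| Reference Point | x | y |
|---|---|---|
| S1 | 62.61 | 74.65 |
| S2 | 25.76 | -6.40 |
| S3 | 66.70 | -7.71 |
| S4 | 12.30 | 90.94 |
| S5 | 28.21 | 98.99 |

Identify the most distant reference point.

Distances from (-16.69, 18.26):
S1: 135.69
S2: 67.11
S3: 109.36
S4: 101.67
S5: 125.63
Maximum: S1 at 135.69.

S1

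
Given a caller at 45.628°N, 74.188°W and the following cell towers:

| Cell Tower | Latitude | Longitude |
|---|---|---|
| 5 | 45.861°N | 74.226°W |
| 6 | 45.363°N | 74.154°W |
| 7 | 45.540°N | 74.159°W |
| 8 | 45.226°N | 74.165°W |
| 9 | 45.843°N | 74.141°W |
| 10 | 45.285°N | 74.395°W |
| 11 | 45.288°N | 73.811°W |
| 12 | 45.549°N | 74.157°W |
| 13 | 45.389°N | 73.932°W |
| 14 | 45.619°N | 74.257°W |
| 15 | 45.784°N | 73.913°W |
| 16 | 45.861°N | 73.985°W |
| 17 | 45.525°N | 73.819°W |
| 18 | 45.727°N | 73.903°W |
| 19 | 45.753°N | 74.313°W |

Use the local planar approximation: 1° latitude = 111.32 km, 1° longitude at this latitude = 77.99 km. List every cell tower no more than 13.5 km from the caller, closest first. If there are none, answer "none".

Distances from 45.628°N, 74.188°W:
5: √((0.233·111.32)² + (-0.038·77.99)²) = √(672.75702 + 8.78304) = 26.106 km
6: √((-0.265·111.32)² + (0.034·77.99)²) = √(870.23820 + 7.03130) = 29.619 km
7: √((-0.088·111.32)² + (0.029·77.99)²) = √(95.96475 + 5.11533) = 10.054 km
8: √((-0.402·111.32)² + (0.023·77.99)²) = √(2002.61978 + 3.21761) = 44.787 km
9: √((0.215·111.32)² + (0.047·77.99)²) = √(572.82678 + 13.43611) = 24.213 km
10: √((-0.343·111.32)² + (-0.207·77.99)²) = √(1457.92316 + 260.62648) = 41.455 km
11: √((-0.340·111.32)² + (0.377·77.99)²) = √(1432.53166 + 864.49113) = 47.927 km
12: √((-0.079·111.32)² + (0.031·77.99)²) = √(77.33936 + 5.84522) = 9.121 km
13: √((-0.239·111.32)² + (0.256·77.99)²) = √(707.85157 + 398.61879) = 33.264 km
14: √((-0.009·111.32)² + (-0.069·77.99)²) = √(1.00376 + 28.95850) = 5.474 km
15: √((0.156·111.32)² + (0.275·77.99)²) = √(301.57518 + 459.98453) = 27.596 km
16: √((0.233·111.32)² + (0.203·77.99)²) = √(672.75702 + 250.65127) = 30.388 km
17: √((-0.103·111.32)² + (0.369·77.99)²) = √(131.46824 + 828.19113) = 30.978 km
18: √((0.099·111.32)² + (0.285·77.99)²) = √(121.45539 + 494.04620) = 24.809 km
19: √((0.125·111.32)² + (-0.125·77.99)²) = √(193.62722 + 95.03813) = 16.990 km
Threshold 13.5 km: 14 (5.474 km), 12 (9.121 km), 7 (10.054 km) are within range.

14, 12, 7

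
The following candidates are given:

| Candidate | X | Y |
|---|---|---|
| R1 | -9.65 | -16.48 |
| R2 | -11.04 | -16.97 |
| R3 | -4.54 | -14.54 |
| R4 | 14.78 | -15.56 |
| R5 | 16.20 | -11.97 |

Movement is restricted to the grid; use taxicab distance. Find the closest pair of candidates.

Pairwise distances:
R1–R2: 1.88
R1–R3: 7.05
R1–R4: 25.35
R1–R5: 30.36
R2–R3: 8.93
R2–R4: 27.23
R2–R5: 32.24
R3–R4: 20.34
R3–R5: 23.31
R4–R5: 5.01
Closest pair: R1–R2 at 1.88.

R1 and R2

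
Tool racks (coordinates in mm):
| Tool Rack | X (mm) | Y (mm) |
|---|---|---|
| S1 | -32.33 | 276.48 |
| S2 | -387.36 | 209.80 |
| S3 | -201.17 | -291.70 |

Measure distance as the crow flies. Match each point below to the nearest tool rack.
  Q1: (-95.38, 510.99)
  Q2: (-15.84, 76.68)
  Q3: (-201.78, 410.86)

Q1 at (-95.38, 510.99):
  S1: 242.84 mm
  S2: 419.49 mm
  S3: 809.63 mm
  → nearest: S1 (242.84 mm)
Q2 at (-15.84, 76.68):
  S1: 200.48 mm
  S2: 394.65 mm
  S3: 412.37 mm
  → nearest: S1 (200.48 mm)
Q3 at (-201.78, 410.86):
  S1: 216.27 mm
  S2: 273.61 mm
  S3: 702.56 mm
  → nearest: S1 (216.27 mm)

Q1→S1; Q2→S1; Q3→S1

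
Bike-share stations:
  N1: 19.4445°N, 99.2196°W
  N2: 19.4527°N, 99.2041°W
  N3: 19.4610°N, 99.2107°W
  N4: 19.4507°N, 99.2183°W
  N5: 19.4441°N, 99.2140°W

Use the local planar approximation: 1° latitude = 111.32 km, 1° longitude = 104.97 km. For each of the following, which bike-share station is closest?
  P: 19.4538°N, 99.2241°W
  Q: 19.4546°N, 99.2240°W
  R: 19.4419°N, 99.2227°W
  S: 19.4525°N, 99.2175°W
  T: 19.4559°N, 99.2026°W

P at 19.4538°N, 99.2241°W:
  N1: 1.1379 km
  N2: 2.1030 km
  N3: 1.6189 km
  N4: 0.6998 km
  N5: 1.5133 km
  → nearest: N4 (0.6998 km)
Q at 19.4546°N, 99.2240°W:
  N1: 1.2155 km
  N2: 2.0996 km
  N3: 1.5674 km
  N4: 0.7392 km
  N5: 1.5710 km
  → nearest: N4 (0.7392 km)
R at 19.4419°N, 99.2227°W:
  N1: 0.4355 km
  N2: 2.2929 km
  N3: 2.4713 km
  N4: 1.0830 km
  N5: 0.9455 km
  → nearest: N1 (0.4355 km)
S at 19.4525°N, 99.2175°W:
  N1: 0.9174 km
  N2: 1.4068 km
  N3: 1.1853 km
  N4: 0.2173 km
  N5: 1.0047 km
  → nearest: N4 (0.2173 km)
T at 19.4559°N, 99.2026°W:
  N1: 2.1897 km
  N2: 0.3895 km
  N3: 1.0224 km
  N4: 1.7467 km
  N5: 1.7769 km
  → nearest: N2 (0.3895 km)

P→N4; Q→N4; R→N1; S→N4; T→N2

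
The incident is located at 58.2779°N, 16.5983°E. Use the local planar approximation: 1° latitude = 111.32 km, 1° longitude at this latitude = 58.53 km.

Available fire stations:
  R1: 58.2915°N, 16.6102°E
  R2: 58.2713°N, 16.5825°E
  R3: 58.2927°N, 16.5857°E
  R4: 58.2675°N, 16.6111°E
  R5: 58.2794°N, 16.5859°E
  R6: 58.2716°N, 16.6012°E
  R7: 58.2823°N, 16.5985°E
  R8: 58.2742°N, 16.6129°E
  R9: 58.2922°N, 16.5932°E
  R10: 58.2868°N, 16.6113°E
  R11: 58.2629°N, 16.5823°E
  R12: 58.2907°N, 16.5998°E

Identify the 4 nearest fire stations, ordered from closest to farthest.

Distances from 58.2779°N, 16.5983°E:
R1: √((0.0136·111.32)² + (0.0119·58.53)²) = √(2.292051 + 0.485122) = 1.6665 km
R2: √((-0.0066·111.32)² + (-0.0158·58.53)²) = √(0.539802 + 0.855207) = 1.1811 km
R3: √((0.0148·111.32)² + (-0.0126·58.53)²) = √(2.714375 + 0.543874) = 1.8051 km
R4: √((-0.0104·111.32)² + (0.0128·58.53)²) = √(1.340334 + 0.561277) = 1.3790 km
R5: √((0.0015·111.32)² + (-0.0124·58.53)²) = √(0.027882 + 0.526745) = 0.7447 km
R6: √((-0.0063·111.32)² + (0.0029·58.53)²) = √(0.491844 + 0.028811) = 0.7216 km
R7: √((0.0044·111.32)² + (0.0002·58.53)²) = √(0.239912 + 0.000137) = 0.4899 km
R8: √((-0.0037·111.32)² + (0.0146·58.53)²) = √(0.169648 + 0.730235) = 0.9486 km
R9: √((0.0143·111.32)² + (-0.0051·58.53)²) = √(2.534069 + 0.089104) = 1.6196 km
R10: √((0.0089·111.32)² + (0.0130·58.53)²) = √(0.981582 + 0.578954) = 1.2492 km
R11: √((-0.0150·111.32)² + (-0.0160·58.53)²) = √(2.788232 + 0.876995) = 1.9145 km
R12: √((0.0128·111.32)² + (0.0015·58.53)²) = √(2.030329 + 0.007708) = 1.4276 km
Sorted: R7 (0.4899 km) < R6 (0.7216 km) < R5 (0.7447 km) < R8 (0.9486 km) < R2 (1.1811 km) < R10 (1.2492 km) < …

R7, R6, R5, R8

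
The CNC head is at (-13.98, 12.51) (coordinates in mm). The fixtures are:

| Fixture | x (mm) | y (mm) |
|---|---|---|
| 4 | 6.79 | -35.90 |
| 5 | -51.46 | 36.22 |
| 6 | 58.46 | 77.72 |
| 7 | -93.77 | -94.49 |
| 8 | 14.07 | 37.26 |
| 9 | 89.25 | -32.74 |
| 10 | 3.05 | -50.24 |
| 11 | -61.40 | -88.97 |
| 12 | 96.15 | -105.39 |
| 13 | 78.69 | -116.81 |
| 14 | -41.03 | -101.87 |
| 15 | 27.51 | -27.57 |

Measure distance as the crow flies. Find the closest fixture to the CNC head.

8

Distances from (-13.98, 12.51):
4: 52.68 mm
5: 44.35 mm
6: 97.47 mm
7: 133.47 mm
8: 37.41 mm
9: 112.71 mm
10: 65.02 mm
11: 112.01 mm
12: 161.34 mm
13: 159.10 mm
14: 117.54 mm
15: 57.69 mm
Minimum: 8 at 37.41 mm.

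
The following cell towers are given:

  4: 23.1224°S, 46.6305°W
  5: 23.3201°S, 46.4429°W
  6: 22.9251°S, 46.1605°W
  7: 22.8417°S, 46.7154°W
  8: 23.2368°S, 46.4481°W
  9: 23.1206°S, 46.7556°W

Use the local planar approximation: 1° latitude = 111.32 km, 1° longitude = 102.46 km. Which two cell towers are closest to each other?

5 and 8

Pairwise distances:
4–5: √((-0.1977·111.32)² + (0.1876·102.46)²) = √(484.350479 + 369.465908) = 29.2201 km
4–6: √((0.1973·111.32)² + (0.4700·102.46)²) = √(482.392521 + 2319.019598) = 52.9284 km
4–7: √((0.2807·111.32)² + (-0.0849·102.46)²) = √(976.407756 + 75.670061) = 32.4357 km
4–8: √((-0.1144·111.32)² + (0.1824·102.46)²) = √(162.180429 + 349.267657) = 22.6152 km
4–9: √((0.0018·111.32)² + (-0.1251·102.46)²) = √(0.040151 + 164.294613) = 12.8193 km
5–6: √((0.3950·111.32)² + (0.2824·102.46)²) = √(1933.484018 + 837.217096) = 52.6374 km
5–7: √((0.4784·111.32)² + (-0.2725·102.46)²) = √(2836.147002 + 779.545944) = 60.1306 km
5–8: √((0.0833·111.32)² + (-0.0052·102.46)²) = √(85.987713 + 0.283867) = 9.2882 km
5–9: √((0.1995·111.32)² + (-0.3127·102.46)²) = √(493.210366 + 1026.513028) = 38.9836 km
6–7: √((0.0834·111.32)² + (-0.5549·102.46)²) = √(86.194290 + 3232.497165) = 57.6081 km
6–8: √((-0.3117·111.32)² + (-0.2876·102.46)²) = √(1203.982016 + 868.333321) = 45.5227 km
6–9: √((-0.1955·111.32)² + (-0.5951·102.46)²) = √(473.630781 + 3717.822091) = 64.7414 km
7–8: √((-0.3951·111.32)² + (0.2673·102.46)²) = √(1934.463121 + 750.078333) = 51.8126 km
7–9: √((-0.2789·111.32)² + (-0.0402·102.46)²) = √(963.925399 + 16.965271) = 31.3192 km
8–9: √((0.1162·111.32)² + (-0.3075·102.46)²) = √(167.324159 + 992.656392) = 34.0585 km
Closest pair: 5–8 at 9.2882 km.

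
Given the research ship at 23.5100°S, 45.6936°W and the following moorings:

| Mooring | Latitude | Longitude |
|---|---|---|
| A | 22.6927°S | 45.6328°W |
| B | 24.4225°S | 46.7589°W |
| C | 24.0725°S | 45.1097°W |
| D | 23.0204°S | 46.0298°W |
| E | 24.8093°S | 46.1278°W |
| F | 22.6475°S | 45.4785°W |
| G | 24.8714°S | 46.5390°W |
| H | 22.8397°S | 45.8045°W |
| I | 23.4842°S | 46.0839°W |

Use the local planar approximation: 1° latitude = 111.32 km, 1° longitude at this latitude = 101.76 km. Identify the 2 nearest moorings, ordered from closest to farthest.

Distances from 23.5100°S, 45.6936°W:
A: √((0.8173·111.32)² + (0.0608·101.76)²) = √(8277.694482 + 38.279068) = 91.1920 km
B: √((-0.9125·111.32)² + (-1.0653·101.76)²) = √(10318.394820 + 11751.628415) = 148.5598 km
C: √((-0.5625·111.32)² + (0.5839·101.76)²) = √(3920.951306 + 3530.458795) = 86.3216 km
D: √((0.4896·111.32)² + (-0.3362·101.76)²) = √(2970.497653 + 1170.441238) = 64.3501 km
E: √((-1.2993·111.32)² + (-0.4342·101.76)²) = √(20920.173029 + 1952.242823) = 151.2363 km
F: √((0.8625·111.32)² + (0.2151·101.76)²) = √(9218.592182 + 479.109759) = 98.4769 km
G: √((-1.3614·111.32)² + (-0.8454·101.76)²) = √(22967.720150 + 7400.800267) = 174.2657 km
H: √((0.6703·111.32)² + (-0.1109·101.76)²) = √(5567.815480 + 127.355378) = 75.4664 km
I: √((0.0258·111.32)² + (-0.3903·101.76)²) = √(8.248706 + 1577.434370) = 39.8206 km
Sorted: I (39.8206 km) < D (64.3501 km) < H (75.4664 km) < C (86.3216 km) < …

I, D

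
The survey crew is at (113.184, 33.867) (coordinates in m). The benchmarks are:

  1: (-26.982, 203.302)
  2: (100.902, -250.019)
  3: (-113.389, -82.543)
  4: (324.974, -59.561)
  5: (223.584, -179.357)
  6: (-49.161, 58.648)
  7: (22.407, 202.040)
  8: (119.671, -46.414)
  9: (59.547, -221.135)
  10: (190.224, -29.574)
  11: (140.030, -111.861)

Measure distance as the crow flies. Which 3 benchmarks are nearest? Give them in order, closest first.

Distances from (113.184, 33.867):
1: 219.897 m
2: 284.152 m
3: 254.729 m
4: 231.482 m
5: 240.110 m
6: 164.225 m
7: 191.109 m
8: 80.543 m
9: 260.582 m
10: 99.799 m
11: 148.180 m
Sorted: 8 (80.543 m) < 10 (99.799 m) < 11 (148.180 m) < 6 (164.225 m) < 7 (191.109 m) < …

8, 10, 11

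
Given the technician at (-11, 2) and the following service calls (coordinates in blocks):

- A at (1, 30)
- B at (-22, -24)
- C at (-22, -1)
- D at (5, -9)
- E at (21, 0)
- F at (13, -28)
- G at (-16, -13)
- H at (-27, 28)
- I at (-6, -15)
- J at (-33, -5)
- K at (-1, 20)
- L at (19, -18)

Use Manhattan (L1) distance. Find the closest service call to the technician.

C

Distances from (-11, 2):
A: 40 blocks
B: 37 blocks
C: 14 blocks
D: 27 blocks
E: 34 blocks
F: 54 blocks
G: 20 blocks
H: 42 blocks
I: 22 blocks
J: 29 blocks
K: 28 blocks
L: 50 blocks
Minimum: C at 14 blocks.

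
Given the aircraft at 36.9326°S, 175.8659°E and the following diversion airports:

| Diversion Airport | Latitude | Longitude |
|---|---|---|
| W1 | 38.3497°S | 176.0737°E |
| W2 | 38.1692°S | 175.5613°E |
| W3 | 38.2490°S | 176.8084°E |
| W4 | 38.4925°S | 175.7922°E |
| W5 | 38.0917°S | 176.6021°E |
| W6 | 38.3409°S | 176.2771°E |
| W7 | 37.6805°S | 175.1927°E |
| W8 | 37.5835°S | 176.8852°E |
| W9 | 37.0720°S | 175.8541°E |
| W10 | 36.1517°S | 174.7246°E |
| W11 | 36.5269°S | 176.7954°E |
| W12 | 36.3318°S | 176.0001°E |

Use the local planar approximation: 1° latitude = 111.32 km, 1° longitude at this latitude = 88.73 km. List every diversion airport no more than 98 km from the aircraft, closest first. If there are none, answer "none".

W9, W12, W11

Distances from 36.9326°S, 175.8659°E:
W1: √((-1.4171·111.32)² + (0.2078·88.73)²) = √(24885.558468 + 339.963310) = 158.8254 km
W2: √((-1.2366·111.32)² + (-0.3046·88.73)²) = √(18949.810863 + 730.467270) = 140.2864 km
W3: √((-1.3164·111.32)² + (0.9425·88.73)²) = √(21474.454599 + 6993.646565) = 168.7249 km
W4: √((-1.5599·111.32)² + (-0.0737·88.73)²) = √(30153.651520 + 42.763765) = 173.7712 km
W5: √((-1.1591·111.32)² + (0.7362·88.73)²) = √(16649.002058 + 4267.097726) = 144.6240 km
W6: √((-1.4083·111.32)² + (0.4112·88.73)²) = √(24577.446188 + 1331.211850) = 160.9617 km
W7: √((-0.7479·111.32)² + (-0.6732·88.73)²) = √(6931.599501 + 3568.035590) = 102.4677 km
W8: √((-0.6509·111.32)² + (1.0193·88.73)²) = √(5250.189008 + 8179.843817) = 115.8880 km
W9: √((-0.1394·111.32)² + (-0.0118·88.73)²) = √(240.808572 + 1.096238) = 15.5533 km
W10: √((0.7809·111.32)² + (-1.1413·88.73)²) = √(7556.788042 + 10255.116480) = 133.4612 km
W11: √((0.4057·111.32)² + (0.9295·88.73)²) = √(2039.653574 + 6802.048923) = 94.0303 km
W12: √((0.6008·111.32)² + (0.1342·88.73)²) = √(4473.075652 + 141.790128) = 67.9328 km
Threshold 98 km: W9 (15.5533 km), W12 (67.9328 km), W11 (94.0303 km) are within range.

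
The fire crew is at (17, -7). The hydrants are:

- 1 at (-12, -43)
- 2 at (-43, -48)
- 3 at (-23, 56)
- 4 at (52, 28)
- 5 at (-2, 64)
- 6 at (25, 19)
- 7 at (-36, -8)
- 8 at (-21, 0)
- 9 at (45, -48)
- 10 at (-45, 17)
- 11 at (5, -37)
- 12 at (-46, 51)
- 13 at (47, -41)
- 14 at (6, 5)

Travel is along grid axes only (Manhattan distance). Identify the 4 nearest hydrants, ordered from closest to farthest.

14, 6, 11, 8

Distances from (17, -7):
1: 65
2: 101
3: 103
4: 70
5: 90
6: 34
7: 54
8: 45
9: 69
10: 86
11: 42
12: 121
13: 64
14: 23
Sorted: 14 (23) < 6 (34) < 11 (42) < 8 (45) < 7 (54) < 13 (64) < …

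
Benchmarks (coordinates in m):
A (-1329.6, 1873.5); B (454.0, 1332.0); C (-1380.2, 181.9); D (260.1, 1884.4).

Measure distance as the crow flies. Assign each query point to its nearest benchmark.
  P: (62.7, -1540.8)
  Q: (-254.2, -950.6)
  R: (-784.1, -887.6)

P at (62.7, -1540.8):
  A: 3687.3 m
  B: 2899.3 m
  C: 2247.1 m
  D: 3430.9 m
  → nearest: C (2247.1 m)
Q at (-254.2, -950.6):
  A: 3021.9 m
  B: 2389.9 m
  C: 1597.0 m
  D: 2881.3 m
  → nearest: C (1597.0 m)
R at (-784.1, -887.6):
  A: 2814.5 m
  B: 2541.6 m
  C: 1224.4 m
  D: 2962.2 m
  → nearest: C (1224.4 m)

P→C; Q→C; R→C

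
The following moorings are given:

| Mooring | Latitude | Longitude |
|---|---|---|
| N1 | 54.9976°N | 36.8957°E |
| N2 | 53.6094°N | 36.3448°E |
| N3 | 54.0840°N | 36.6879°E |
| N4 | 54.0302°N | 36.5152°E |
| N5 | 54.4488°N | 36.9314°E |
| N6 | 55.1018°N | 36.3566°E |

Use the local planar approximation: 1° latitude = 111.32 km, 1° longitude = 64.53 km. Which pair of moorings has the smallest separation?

Pairwise distances:
N1–N2: √((-1.3882·111.32)² + (-0.5509·64.53)²) = √(23880.888201 + 1263.772425) = 158.5707 km
N1–N3: √((-0.9136·111.32)² + (-0.2078·64.53)²) = √(10343.287041 + 179.810238) = 102.5821 km
N1–N4: √((-0.9674·111.32)² + (-0.3805·64.53)²) = √(11597.344589 + 602.882465) = 110.4546 km
N1–N5: √((-0.5488·111.32)² + (0.0357·64.53)²) = √(3732.283293 + 5.307130) = 61.1358 km
N1–N6: √((0.1042·111.32)² + (-0.5391·64.53)²) = √(134.549421 + 1210.213502) = 36.6710 km
N2–N3: √((0.4746·111.32)² + (0.3431·64.53)²) = √(2791.270098 + 490.190360) = 57.2840 km
N2–N4: √((0.4208·111.32)² + (0.1704·64.53)²) = √(2194.309370 + 120.910081) = 48.1167 km
N2–N5: √((0.8394·111.32)² + (0.5866·64.53)²) = √(8731.408859 + 1432.872169) = 100.8181 km
N2–N6: √((1.4924·111.32)² + (0.0118·64.53)²) = √(27600.495323 + 0.579812) = 166.1357 km
N3–N4: √((-0.0538·111.32)² + (-0.1727·64.53)²) = √(35.868313 + 124.196113) = 12.6517 km
N3–N5: √((0.3648·111.32)² + (0.2435·64.53)²) = √(1649.134414 + 246.900097) = 43.5435 km
N3–N6: √((1.0178·111.32)² + (-0.3313·64.53)²) = √(12837.228996 + 457.052619) = 115.3008 km
N4–N5: √((0.4186·111.32)² + (0.4162·64.53)²) = √(2171.425048 + 721.319183) = 53.7842 km
N4–N6: √((1.0716·111.32)² + (-0.1586·64.53)²) = √(14230.226253 + 104.744131) = 119.7287 km
N5–N6: √((0.6530·111.32)² + (-0.5748·64.53)²) = √(5284.121049 + 1375.804891) = 81.6084 km
Closest pair: N3–N4 at 12.6517 km.

N3 and N4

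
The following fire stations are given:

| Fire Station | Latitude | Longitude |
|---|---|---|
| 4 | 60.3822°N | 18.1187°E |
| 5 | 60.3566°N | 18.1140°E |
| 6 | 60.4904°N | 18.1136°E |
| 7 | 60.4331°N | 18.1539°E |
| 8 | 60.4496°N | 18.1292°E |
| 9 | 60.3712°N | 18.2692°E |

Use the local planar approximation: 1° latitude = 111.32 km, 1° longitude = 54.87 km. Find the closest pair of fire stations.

Pairwise distances:
4–5: 2.8614 km
4–6: 12.0481 km
4–7: 5.9863 km
4–8: 7.5251 km
4–9: 8.3482 km
5–6: 14.8946 km
5–7: 8.7929 km
5–8: 10.3863 km
5–9: 8.6695 km
6–7: 6.7510 km
6–8: 4.6218 km
6–9: 15.7788 km
7–8: 2.2827 km
7–9: 9.3545 km
8–9: 11.6267 km
Closest pair: 7–8 at 2.2827 km.

7 and 8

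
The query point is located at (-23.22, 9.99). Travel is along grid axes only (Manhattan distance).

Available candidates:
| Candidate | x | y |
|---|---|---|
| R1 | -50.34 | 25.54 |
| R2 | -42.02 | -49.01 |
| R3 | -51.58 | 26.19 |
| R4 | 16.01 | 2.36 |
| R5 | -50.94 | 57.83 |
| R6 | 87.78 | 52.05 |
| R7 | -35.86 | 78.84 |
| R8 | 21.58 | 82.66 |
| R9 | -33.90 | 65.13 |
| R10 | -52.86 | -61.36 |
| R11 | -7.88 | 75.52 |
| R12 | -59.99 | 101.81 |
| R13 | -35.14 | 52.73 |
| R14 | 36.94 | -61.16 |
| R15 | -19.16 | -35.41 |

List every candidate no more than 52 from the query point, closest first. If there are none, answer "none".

Distances from (-23.22, 9.99):
R1: |-27.12| + |15.55| = 27.12 + 15.55 = 42.67
R2: |-18.80| + |-59.00| = 18.80 + 59.00 = 77.80
R3: |-28.36| + |16.20| = 28.36 + 16.20 = 44.56
R4: |39.23| + |-7.63| = 39.23 + 7.63 = 46.86
R5: |-27.72| + |47.84| = 27.72 + 47.84 = 75.56
R6: |111.00| + |42.06| = 111.00 + 42.06 = 153.06
R7: |-12.64| + |68.85| = 12.64 + 68.85 = 81.49
R8: |44.80| + |72.67| = 44.80 + 72.67 = 117.47
R9: |-10.68| + |55.14| = 10.68 + 55.14 = 65.82
R10: |-29.64| + |-71.35| = 29.64 + 71.35 = 100.99
R11: |15.34| + |65.53| = 15.34 + 65.53 = 80.87
R12: |-36.77| + |91.82| = 36.77 + 91.82 = 128.59
R13: |-11.92| + |42.74| = 11.92 + 42.74 = 54.66
R14: |60.16| + |-71.15| = 60.16 + 71.15 = 131.31
R15: |4.06| + |-45.40| = 4.06 + 45.40 = 49.46
Threshold 52: R1 (42.67), R3 (44.56), R4 (46.86), R15 (49.46) are within range.

R1, R3, R4, R15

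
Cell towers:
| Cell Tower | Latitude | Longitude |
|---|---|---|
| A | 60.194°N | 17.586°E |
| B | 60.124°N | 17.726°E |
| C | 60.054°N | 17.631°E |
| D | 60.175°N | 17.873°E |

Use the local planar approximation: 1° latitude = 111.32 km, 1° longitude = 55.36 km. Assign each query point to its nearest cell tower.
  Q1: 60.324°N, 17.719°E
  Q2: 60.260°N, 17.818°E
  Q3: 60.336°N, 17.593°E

Q1→A; Q2→D; Q3→A

Q1 at 60.324°N, 17.719°E:
  A: √((-0.130·111.32)² + (-0.133·55.36)²) = √(209.42721 + 54.21200) = 16.237 km
  B: √((-0.200·111.32)² + (0.007·55.36)²) = √(495.68570 + 0.15017) = 22.267 km
  C: √((-0.270·111.32)² + (-0.088·55.36)²) = √(903.38718 + 23.73327) = 30.449 km
  D: √((-0.149·111.32)² + (0.154·55.36)²) = √(275.11795 + 72.68313) = 18.649 km
  → nearest: A (16.237 km)
Q2 at 60.260°N, 17.818°E:
  A: √((-0.066·111.32)² + (-0.232·55.36)²) = √(53.98017 + 164.95601) = 14.796 km
  B: √((-0.136·111.32)² + (-0.092·55.36)²) = √(229.20507 + 25.93987) = 15.973 km
  C: √((-0.206·111.32)² + (-0.187·55.36)²) = √(525.87295 + 107.17053) = 25.160 km
  D: √((-0.085·111.32)² + (0.055·55.36)²) = √(89.53323 + 9.27081) = 9.940 km
  → nearest: D (9.940 km)
Q3 at 60.336°N, 17.593°E:
  A: √((-0.142·111.32)² + (-0.007·55.36)²) = √(249.87516 + 0.15017) = 15.812 km
  B: √((-0.212·111.32)² + (0.133·55.36)²) = √(556.95245 + 54.21200) = 24.722 km
  C: √((-0.282·111.32)² + (0.038·55.36)²) = √(985.47273 + 4.42547) = 31.463 km
  D: √((-0.161·111.32)² + (0.280·55.36)²) = √(321.21672 + 240.27480) = 23.696 km
  → nearest: A (15.812 km)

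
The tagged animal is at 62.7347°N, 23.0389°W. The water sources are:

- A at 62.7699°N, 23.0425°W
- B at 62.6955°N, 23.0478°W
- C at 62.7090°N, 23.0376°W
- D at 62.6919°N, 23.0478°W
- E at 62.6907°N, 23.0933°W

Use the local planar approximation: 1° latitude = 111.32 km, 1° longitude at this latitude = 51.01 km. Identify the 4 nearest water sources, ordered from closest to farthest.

C, A, B, D

Distances from 62.7347°N, 23.0389°W:
A: √((0.0352·111.32)² + (-0.0036·51.01)²) = √(15.354360 + 0.033722) = 3.9228 km
B: √((-0.0392·111.32)² + (-0.0089·51.01)²) = √(19.042262 + 0.206106) = 4.3873 km
C: √((-0.0257·111.32)² + (0.0013·51.01)²) = √(8.184886 + 0.004397) = 2.8617 km
D: √((-0.0428·111.32)² + (-0.0089·51.01)²) = √(22.700422 + 0.206106) = 4.7861 km
E: √((-0.0440·111.32)² + (-0.0544·51.01)²) = √(23.991188 + 7.700314) = 5.6295 km
Sorted: C (2.8617 km) < A (3.9228 km) < B (4.3873 km) < D (4.7861 km) < E (5.6295 km)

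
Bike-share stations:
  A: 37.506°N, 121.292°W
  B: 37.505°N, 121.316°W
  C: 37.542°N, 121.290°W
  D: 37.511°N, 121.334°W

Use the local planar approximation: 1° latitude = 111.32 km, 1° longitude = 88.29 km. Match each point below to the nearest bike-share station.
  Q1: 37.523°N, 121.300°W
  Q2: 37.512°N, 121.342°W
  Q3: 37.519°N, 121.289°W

Q1→A; Q2→D; Q3→A

Q1 at 37.523°N, 121.300°W:
  A: 2.020 km
  B: 2.452 km
  C: 2.292 km
  D: 3.286 km
  → nearest: A (2.020 km)
Q2 at 37.512°N, 121.342°W:
  A: 4.465 km
  B: 2.424 km
  C: 5.677 km
  D: 0.715 km
  → nearest: D (0.715 km)
Q3 at 37.519°N, 121.289°W:
  A: 1.471 km
  B: 2.848 km
  C: 2.562 km
  D: 4.072 km
  → nearest: A (1.471 km)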